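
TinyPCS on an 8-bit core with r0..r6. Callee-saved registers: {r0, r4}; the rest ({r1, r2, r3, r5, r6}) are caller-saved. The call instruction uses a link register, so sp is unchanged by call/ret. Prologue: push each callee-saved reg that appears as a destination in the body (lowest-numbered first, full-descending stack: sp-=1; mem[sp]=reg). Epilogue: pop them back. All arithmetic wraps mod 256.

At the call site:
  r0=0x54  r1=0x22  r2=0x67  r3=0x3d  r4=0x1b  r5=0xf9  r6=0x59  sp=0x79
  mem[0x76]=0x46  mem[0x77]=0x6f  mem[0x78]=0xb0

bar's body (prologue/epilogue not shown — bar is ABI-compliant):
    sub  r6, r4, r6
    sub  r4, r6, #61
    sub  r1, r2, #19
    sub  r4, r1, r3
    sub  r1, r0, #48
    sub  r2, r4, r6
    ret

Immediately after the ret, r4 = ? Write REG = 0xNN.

REG = 0x1b

prologue: push r4 -> mem[0x78]=0x1b, sp=0x78
body[0] sub  r6, r4, r6 -> r6=0xc2
body[1] sub  r4, r6, #61 -> r4=0x85
body[2] sub  r1, r2, #19 -> r1=0x54
body[3] sub  r4, r1, r3 -> r4=0x17
body[4] sub  r1, r0, #48 -> r1=0x24
body[5] sub  r2, r4, r6 -> r2=0x55
epilogue: pop r4=0x1b, sp=0x79
r4 is callee-saved -> restored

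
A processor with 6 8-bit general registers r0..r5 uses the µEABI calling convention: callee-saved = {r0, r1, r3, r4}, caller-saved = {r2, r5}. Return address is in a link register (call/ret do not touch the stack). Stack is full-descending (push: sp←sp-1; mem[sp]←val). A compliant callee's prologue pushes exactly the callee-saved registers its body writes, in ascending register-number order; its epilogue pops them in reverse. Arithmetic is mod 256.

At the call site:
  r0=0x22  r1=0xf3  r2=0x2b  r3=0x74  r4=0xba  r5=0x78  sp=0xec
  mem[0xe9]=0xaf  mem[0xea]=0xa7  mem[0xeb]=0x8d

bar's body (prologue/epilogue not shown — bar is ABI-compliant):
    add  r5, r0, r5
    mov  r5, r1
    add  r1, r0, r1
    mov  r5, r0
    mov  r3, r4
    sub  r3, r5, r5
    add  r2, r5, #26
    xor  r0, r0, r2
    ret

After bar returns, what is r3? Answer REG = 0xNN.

prologue: push r0 -> mem[0xeb]=0x22, sp=0xeb
prologue: push r1 -> mem[0xea]=0xf3, sp=0xea
prologue: push r3 -> mem[0xe9]=0x74, sp=0xe9
body[0] add  r5, r0, r5 -> r5=0x9a
body[1] mov  r5, r1 -> r5=0xf3
body[2] add  r1, r0, r1 -> r1=0x15
body[3] mov  r5, r0 -> r5=0x22
body[4] mov  r3, r4 -> r3=0xba
body[5] sub  r3, r5, r5 -> r3=0x00
body[6] add  r2, r5, #26 -> r2=0x3c
body[7] xor  r0, r0, r2 -> r0=0x1e
epilogue: pop r3=0x74, sp=0xea
epilogue: pop r1=0xf3, sp=0xeb
epilogue: pop r0=0x22, sp=0xec
r3 is callee-saved -> restored

REG = 0x74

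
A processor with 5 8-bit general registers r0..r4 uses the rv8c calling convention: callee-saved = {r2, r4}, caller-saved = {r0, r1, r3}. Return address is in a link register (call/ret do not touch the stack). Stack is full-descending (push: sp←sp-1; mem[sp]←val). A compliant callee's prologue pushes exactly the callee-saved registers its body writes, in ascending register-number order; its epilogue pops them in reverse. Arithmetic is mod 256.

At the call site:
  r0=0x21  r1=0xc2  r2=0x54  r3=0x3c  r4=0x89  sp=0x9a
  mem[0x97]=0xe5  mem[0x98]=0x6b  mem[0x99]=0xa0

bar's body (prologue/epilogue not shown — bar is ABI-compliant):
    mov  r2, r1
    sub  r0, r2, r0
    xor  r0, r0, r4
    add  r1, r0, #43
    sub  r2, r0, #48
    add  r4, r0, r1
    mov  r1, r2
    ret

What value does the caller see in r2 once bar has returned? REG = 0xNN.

prologue: push r2 → mem[0x99]=0x54, sp=0x99
prologue: push r4 → mem[0x98]=0x89, sp=0x98
body[0] mov  r2, r1 → r2=0xc2
body[1] sub  r0, r2, r0 → r0=0xa1
body[2] xor  r0, r0, r4 → r0=0x28
body[3] add  r1, r0, #43 → r1=0x53
body[4] sub  r2, r0, #48 → r2=0xf8
body[5] add  r4, r0, r1 → r4=0x7b
body[6] mov  r1, r2 → r1=0xf8
epilogue: pop r4=0x89, sp=0x99
epilogue: pop r2=0x54, sp=0x9a
r2 is callee-saved → restored

REG = 0x54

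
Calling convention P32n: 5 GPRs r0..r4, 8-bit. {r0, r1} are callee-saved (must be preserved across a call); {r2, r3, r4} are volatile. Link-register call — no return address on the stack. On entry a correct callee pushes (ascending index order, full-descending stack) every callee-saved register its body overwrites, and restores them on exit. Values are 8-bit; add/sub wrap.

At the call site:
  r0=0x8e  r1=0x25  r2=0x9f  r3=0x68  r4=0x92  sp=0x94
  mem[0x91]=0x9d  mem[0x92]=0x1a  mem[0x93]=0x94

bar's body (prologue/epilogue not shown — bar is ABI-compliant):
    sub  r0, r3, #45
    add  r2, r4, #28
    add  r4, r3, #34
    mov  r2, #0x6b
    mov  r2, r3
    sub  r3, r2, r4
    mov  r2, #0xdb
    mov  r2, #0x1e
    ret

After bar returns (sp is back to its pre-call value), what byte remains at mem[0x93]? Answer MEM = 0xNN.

MEM = 0x8e

prologue: push r0 → mem[0x93]=0x8e, sp=0x93
body[0] sub  r0, r3, #45 → r0=0x3b
body[1] add  r2, r4, #28 → r2=0xae
body[2] add  r4, r3, #34 → r4=0x8a
body[3] mov  r2, #0x6b → r2=0x6b
body[4] mov  r2, r3 → r2=0x68
body[5] sub  r3, r2, r4 → r3=0xde
body[6] mov  r2, #0xdb → r2=0xdb
body[7] mov  r2, #0x1e → r2=0x1e
epilogue: pop r0=0x8e, sp=0x94
prologue pushed ['r0'] at ['0x93']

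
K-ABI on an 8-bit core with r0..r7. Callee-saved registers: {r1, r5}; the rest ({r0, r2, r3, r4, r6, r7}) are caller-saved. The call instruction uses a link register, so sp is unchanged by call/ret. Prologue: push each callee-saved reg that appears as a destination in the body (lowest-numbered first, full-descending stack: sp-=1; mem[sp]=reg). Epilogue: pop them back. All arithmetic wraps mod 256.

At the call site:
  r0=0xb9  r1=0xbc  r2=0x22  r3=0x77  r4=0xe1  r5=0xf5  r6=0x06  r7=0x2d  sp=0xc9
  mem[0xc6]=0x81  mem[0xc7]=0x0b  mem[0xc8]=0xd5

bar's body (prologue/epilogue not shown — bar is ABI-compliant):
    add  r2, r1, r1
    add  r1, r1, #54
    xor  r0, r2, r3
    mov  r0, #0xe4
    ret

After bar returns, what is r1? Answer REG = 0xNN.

prologue: push r1 → mem[0xc8]=0xbc, sp=0xc8
body[0] add  r2, r1, r1 → r2=0x78
body[1] add  r1, r1, #54 → r1=0xf2
body[2] xor  r0, r2, r3 → r0=0x0f
body[3] mov  r0, #0xe4 → r0=0xe4
epilogue: pop r1=0xbc, sp=0xc9
r1 is callee-saved → restored

REG = 0xbc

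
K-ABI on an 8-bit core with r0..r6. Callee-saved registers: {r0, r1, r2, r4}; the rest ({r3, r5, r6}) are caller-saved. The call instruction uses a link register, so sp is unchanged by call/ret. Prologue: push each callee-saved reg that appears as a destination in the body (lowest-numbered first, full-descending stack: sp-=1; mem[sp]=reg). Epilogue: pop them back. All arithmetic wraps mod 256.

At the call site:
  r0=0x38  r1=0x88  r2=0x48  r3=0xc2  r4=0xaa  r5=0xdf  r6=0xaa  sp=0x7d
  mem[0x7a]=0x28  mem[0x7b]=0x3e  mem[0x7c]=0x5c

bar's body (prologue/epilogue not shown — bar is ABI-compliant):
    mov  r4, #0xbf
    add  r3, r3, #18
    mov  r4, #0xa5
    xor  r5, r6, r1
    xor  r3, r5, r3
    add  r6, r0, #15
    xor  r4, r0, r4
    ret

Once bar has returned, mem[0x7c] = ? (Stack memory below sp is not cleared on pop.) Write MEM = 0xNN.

MEM = 0xaa

prologue: push r4 -> mem[0x7c]=0xaa, sp=0x7c
body[0] mov  r4, #0xbf -> r4=0xbf
body[1] add  r3, r3, #18 -> r3=0xd4
body[2] mov  r4, #0xa5 -> r4=0xa5
body[3] xor  r5, r6, r1 -> r5=0x22
body[4] xor  r3, r5, r3 -> r3=0xf6
body[5] add  r6, r0, #15 -> r6=0x47
body[6] xor  r4, r0, r4 -> r4=0x9d
epilogue: pop r4=0xaa, sp=0x7d
prologue pushed ['r4'] at ['0x7c']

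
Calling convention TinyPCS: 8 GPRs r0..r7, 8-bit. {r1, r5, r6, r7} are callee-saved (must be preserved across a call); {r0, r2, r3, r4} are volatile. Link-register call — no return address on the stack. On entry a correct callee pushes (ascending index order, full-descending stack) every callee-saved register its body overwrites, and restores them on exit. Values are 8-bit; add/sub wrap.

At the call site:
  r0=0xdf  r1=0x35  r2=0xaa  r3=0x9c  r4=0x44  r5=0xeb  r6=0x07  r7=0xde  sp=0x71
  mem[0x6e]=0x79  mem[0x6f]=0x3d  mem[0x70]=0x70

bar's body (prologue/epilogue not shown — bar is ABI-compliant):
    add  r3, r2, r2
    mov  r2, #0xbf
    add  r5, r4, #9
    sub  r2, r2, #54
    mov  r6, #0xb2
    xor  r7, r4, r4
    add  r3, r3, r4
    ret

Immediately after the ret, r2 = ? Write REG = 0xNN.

prologue: push r5 -> mem[0x70]=0xeb, sp=0x70
prologue: push r6 -> mem[0x6f]=0x07, sp=0x6f
prologue: push r7 -> mem[0x6e]=0xde, sp=0x6e
body[0] add  r3, r2, r2 -> r3=0x54
body[1] mov  r2, #0xbf -> r2=0xbf
body[2] add  r5, r4, #9 -> r5=0x4d
body[3] sub  r2, r2, #54 -> r2=0x89
body[4] mov  r6, #0xb2 -> r6=0xb2
body[5] xor  r7, r4, r4 -> r7=0x00
body[6] add  r3, r3, r4 -> r3=0x98
epilogue: pop r7=0xde, sp=0x6f
epilogue: pop r6=0x07, sp=0x70
epilogue: pop r5=0xeb, sp=0x71
r2 is caller-saved -> body value

REG = 0x89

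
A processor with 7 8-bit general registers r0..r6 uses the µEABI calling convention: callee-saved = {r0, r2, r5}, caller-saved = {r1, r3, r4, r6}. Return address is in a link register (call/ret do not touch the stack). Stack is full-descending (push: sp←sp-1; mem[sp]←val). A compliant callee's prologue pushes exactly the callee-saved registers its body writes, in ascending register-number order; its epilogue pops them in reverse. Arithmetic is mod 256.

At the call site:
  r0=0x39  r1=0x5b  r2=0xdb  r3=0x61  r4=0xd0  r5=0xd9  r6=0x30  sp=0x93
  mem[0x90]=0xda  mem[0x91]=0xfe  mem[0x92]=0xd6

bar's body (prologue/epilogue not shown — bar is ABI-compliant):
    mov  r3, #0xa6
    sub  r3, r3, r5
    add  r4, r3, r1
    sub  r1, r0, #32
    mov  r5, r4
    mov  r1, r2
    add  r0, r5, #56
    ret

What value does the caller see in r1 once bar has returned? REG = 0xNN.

REG = 0xdb

prologue: push r0 → mem[0x92]=0x39, sp=0x92
prologue: push r5 → mem[0x91]=0xd9, sp=0x91
body[0] mov  r3, #0xa6 → r3=0xa6
body[1] sub  r3, r3, r5 → r3=0xcd
body[2] add  r4, r3, r1 → r4=0x28
body[3] sub  r1, r0, #32 → r1=0x19
body[4] mov  r5, r4 → r5=0x28
body[5] mov  r1, r2 → r1=0xdb
body[6] add  r0, r5, #56 → r0=0x60
epilogue: pop r5=0xd9, sp=0x92
epilogue: pop r0=0x39, sp=0x93
r1 is caller-saved → body value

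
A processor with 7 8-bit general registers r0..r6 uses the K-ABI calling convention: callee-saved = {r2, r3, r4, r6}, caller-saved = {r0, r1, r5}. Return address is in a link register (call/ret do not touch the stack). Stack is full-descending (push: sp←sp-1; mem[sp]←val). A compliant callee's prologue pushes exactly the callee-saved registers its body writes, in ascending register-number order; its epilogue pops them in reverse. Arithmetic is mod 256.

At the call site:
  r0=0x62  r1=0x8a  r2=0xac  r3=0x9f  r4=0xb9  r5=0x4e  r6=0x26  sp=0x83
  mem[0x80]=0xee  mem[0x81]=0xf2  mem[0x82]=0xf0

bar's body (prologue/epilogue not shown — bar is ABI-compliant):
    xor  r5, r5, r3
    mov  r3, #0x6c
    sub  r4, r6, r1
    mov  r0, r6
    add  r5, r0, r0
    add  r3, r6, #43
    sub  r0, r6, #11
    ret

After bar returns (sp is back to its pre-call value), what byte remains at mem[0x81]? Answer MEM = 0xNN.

prologue: push r3 → mem[0x82]=0x9f, sp=0x82
prologue: push r4 → mem[0x81]=0xb9, sp=0x81
body[0] xor  r5, r5, r3 → r5=0xd1
body[1] mov  r3, #0x6c → r3=0x6c
body[2] sub  r4, r6, r1 → r4=0x9c
body[3] mov  r0, r6 → r0=0x26
body[4] add  r5, r0, r0 → r5=0x4c
body[5] add  r3, r6, #43 → r3=0x51
body[6] sub  r0, r6, #11 → r0=0x1b
epilogue: pop r4=0xb9, sp=0x82
epilogue: pop r3=0x9f, sp=0x83
prologue pushed ['r3', 'r4'] at ['0x82', '0x81']

MEM = 0xb9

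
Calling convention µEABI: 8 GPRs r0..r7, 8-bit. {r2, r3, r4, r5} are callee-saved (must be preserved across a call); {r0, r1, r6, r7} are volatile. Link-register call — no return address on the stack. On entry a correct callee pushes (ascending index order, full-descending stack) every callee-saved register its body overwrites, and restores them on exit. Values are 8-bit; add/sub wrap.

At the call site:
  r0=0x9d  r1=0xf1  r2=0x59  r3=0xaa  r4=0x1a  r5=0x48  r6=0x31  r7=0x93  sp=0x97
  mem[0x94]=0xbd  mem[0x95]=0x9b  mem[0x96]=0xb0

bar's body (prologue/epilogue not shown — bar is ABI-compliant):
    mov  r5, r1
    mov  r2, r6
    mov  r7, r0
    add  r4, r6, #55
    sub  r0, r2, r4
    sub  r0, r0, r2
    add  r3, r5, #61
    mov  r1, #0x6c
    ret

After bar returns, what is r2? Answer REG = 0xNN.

prologue: push r2 → mem[0x96]=0x59, sp=0x96
prologue: push r3 → mem[0x95]=0xaa, sp=0x95
prologue: push r4 → mem[0x94]=0x1a, sp=0x94
prologue: push r5 → mem[0x93]=0x48, sp=0x93
body[0] mov  r5, r1 → r5=0xf1
body[1] mov  r2, r6 → r2=0x31
body[2] mov  r7, r0 → r7=0x9d
body[3] add  r4, r6, #55 → r4=0x68
body[4] sub  r0, r2, r4 → r0=0xc9
body[5] sub  r0, r0, r2 → r0=0x98
body[6] add  r3, r5, #61 → r3=0x2e
body[7] mov  r1, #0x6c → r1=0x6c
epilogue: pop r5=0x48, sp=0x94
epilogue: pop r4=0x1a, sp=0x95
epilogue: pop r3=0xaa, sp=0x96
epilogue: pop r2=0x59, sp=0x97
r2 is callee-saved → restored

REG = 0x59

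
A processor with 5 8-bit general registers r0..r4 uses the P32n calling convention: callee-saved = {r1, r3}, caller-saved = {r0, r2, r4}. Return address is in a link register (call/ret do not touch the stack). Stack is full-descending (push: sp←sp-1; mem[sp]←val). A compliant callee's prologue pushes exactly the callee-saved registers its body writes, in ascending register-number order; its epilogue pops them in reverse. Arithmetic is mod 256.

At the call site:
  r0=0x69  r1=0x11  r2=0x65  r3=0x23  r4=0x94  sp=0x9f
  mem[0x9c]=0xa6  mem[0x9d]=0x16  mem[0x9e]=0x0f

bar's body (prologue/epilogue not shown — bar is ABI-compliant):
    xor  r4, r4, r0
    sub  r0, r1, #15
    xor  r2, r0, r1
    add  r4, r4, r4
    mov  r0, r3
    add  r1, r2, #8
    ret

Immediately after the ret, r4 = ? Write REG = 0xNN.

prologue: push r1 → mem[0x9e]=0x11, sp=0x9e
body[0] xor  r4, r4, r0 → r4=0xfd
body[1] sub  r0, r1, #15 → r0=0x02
body[2] xor  r2, r0, r1 → r2=0x13
body[3] add  r4, r4, r4 → r4=0xfa
body[4] mov  r0, r3 → r0=0x23
body[5] add  r1, r2, #8 → r1=0x1b
epilogue: pop r1=0x11, sp=0x9f
r4 is caller-saved → body value

REG = 0xfa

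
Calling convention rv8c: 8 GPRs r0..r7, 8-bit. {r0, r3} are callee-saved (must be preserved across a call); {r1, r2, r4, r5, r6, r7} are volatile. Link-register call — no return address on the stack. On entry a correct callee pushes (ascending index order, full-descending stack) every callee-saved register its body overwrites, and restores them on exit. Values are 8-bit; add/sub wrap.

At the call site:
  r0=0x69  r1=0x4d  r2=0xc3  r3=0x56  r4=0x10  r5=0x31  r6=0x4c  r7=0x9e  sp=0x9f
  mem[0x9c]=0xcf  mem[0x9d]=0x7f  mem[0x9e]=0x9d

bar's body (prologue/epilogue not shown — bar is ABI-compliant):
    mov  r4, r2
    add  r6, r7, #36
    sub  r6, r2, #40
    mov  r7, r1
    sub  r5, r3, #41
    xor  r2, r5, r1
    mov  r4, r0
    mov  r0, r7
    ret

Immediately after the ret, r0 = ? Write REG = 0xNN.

REG = 0x69

prologue: push r0 -> mem[0x9e]=0x69, sp=0x9e
body[0] mov  r4, r2 -> r4=0xc3
body[1] add  r6, r7, #36 -> r6=0xc2
body[2] sub  r6, r2, #40 -> r6=0x9b
body[3] mov  r7, r1 -> r7=0x4d
body[4] sub  r5, r3, #41 -> r5=0x2d
body[5] xor  r2, r5, r1 -> r2=0x60
body[6] mov  r4, r0 -> r4=0x69
body[7] mov  r0, r7 -> r0=0x4d
epilogue: pop r0=0x69, sp=0x9f
r0 is callee-saved -> restored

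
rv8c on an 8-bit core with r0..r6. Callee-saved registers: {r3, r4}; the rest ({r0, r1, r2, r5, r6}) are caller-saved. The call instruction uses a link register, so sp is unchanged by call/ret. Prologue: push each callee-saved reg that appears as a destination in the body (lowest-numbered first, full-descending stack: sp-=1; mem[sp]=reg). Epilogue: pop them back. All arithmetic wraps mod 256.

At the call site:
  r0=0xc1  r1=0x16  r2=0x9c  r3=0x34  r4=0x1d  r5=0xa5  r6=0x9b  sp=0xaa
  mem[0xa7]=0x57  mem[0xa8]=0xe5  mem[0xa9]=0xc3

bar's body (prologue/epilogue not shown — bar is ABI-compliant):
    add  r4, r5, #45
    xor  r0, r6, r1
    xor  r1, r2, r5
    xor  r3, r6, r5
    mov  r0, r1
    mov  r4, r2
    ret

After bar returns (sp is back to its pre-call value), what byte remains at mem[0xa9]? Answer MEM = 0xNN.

prologue: push r3 -> mem[0xa9]=0x34, sp=0xa9
prologue: push r4 -> mem[0xa8]=0x1d, sp=0xa8
body[0] add  r4, r5, #45 -> r4=0xd2
body[1] xor  r0, r6, r1 -> r0=0x8d
body[2] xor  r1, r2, r5 -> r1=0x39
body[3] xor  r3, r6, r5 -> r3=0x3e
body[4] mov  r0, r1 -> r0=0x39
body[5] mov  r4, r2 -> r4=0x9c
epilogue: pop r4=0x1d, sp=0xa9
epilogue: pop r3=0x34, sp=0xaa
prologue pushed ['r3', 'r4'] at ['0xa9', '0xa8']

MEM = 0x34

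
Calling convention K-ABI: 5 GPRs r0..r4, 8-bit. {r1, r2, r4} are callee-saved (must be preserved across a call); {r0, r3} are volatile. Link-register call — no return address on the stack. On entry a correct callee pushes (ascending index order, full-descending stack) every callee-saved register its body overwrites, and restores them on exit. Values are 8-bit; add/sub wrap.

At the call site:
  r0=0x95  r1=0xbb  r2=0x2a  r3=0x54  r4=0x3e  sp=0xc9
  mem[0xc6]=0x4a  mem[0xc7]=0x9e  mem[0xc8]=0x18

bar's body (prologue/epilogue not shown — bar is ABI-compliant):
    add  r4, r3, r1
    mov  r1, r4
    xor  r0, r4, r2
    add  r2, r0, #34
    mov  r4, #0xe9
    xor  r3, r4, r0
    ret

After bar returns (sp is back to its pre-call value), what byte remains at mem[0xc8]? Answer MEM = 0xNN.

prologue: push r1 -> mem[0xc8]=0xbb, sp=0xc8
prologue: push r2 -> mem[0xc7]=0x2a, sp=0xc7
prologue: push r4 -> mem[0xc6]=0x3e, sp=0xc6
body[0] add  r4, r3, r1 -> r4=0x0f
body[1] mov  r1, r4 -> r1=0x0f
body[2] xor  r0, r4, r2 -> r0=0x25
body[3] add  r2, r0, #34 -> r2=0x47
body[4] mov  r4, #0xe9 -> r4=0xe9
body[5] xor  r3, r4, r0 -> r3=0xcc
epilogue: pop r4=0x3e, sp=0xc7
epilogue: pop r2=0x2a, sp=0xc8
epilogue: pop r1=0xbb, sp=0xc9
prologue pushed ['r1', 'r2', 'r4'] at ['0xc8', '0xc7', '0xc6']

MEM = 0xbb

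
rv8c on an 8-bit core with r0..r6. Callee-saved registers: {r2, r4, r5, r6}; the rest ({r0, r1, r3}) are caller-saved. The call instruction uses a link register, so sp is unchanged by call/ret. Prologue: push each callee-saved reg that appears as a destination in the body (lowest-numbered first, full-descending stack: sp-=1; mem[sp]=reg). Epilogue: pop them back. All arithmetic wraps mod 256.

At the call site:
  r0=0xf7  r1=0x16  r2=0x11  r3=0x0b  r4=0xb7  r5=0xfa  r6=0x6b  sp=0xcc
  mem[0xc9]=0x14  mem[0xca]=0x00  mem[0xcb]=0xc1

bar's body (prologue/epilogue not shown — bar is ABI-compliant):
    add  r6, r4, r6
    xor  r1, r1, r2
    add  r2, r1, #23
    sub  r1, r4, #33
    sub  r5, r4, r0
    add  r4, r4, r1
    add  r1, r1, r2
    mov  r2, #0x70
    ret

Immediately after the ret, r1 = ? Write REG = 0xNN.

REG = 0xb4

prologue: push r2 → mem[0xcb]=0x11, sp=0xcb
prologue: push r4 → mem[0xca]=0xb7, sp=0xca
prologue: push r5 → mem[0xc9]=0xfa, sp=0xc9
prologue: push r6 → mem[0xc8]=0x6b, sp=0xc8
body[0] add  r6, r4, r6 → r6=0x22
body[1] xor  r1, r1, r2 → r1=0x07
body[2] add  r2, r1, #23 → r2=0x1e
body[3] sub  r1, r4, #33 → r1=0x96
body[4] sub  r5, r4, r0 → r5=0xc0
body[5] add  r4, r4, r1 → r4=0x4d
body[6] add  r1, r1, r2 → r1=0xb4
body[7] mov  r2, #0x70 → r2=0x70
epilogue: pop r6=0x6b, sp=0xc9
epilogue: pop r5=0xfa, sp=0xca
epilogue: pop r4=0xb7, sp=0xcb
epilogue: pop r2=0x11, sp=0xcc
r1 is caller-saved → body value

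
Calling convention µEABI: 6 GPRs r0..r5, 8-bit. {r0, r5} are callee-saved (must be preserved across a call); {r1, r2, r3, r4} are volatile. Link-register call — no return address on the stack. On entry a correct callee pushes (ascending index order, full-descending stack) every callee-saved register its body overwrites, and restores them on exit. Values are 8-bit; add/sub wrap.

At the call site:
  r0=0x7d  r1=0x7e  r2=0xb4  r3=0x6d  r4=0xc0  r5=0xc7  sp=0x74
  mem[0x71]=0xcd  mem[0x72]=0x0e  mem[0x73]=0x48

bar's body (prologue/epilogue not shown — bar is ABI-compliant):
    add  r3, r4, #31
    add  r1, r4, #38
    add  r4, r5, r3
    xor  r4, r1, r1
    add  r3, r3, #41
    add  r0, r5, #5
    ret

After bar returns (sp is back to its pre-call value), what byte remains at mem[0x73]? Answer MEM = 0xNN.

prologue: push r0 → mem[0x73]=0x7d, sp=0x73
body[0] add  r3, r4, #31 → r3=0xdf
body[1] add  r1, r4, #38 → r1=0xe6
body[2] add  r4, r5, r3 → r4=0xa6
body[3] xor  r4, r1, r1 → r4=0x00
body[4] add  r3, r3, #41 → r3=0x08
body[5] add  r0, r5, #5 → r0=0xcc
epilogue: pop r0=0x7d, sp=0x74
prologue pushed ['r0'] at ['0x73']

MEM = 0x7d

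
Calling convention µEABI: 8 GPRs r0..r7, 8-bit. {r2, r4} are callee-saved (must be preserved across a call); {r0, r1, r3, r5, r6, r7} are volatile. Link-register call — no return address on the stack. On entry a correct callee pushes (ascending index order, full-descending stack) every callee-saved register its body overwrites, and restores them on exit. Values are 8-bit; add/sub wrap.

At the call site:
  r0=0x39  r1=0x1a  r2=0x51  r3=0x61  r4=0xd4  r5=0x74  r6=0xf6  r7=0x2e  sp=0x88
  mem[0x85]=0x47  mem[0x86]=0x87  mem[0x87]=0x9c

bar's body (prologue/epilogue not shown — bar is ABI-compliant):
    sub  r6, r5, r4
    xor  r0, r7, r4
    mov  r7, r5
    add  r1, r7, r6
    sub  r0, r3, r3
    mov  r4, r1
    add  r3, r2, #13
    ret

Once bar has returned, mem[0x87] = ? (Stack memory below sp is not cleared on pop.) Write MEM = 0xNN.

prologue: push r4 -> mem[0x87]=0xd4, sp=0x87
body[0] sub  r6, r5, r4 -> r6=0xa0
body[1] xor  r0, r7, r4 -> r0=0xfa
body[2] mov  r7, r5 -> r7=0x74
body[3] add  r1, r7, r6 -> r1=0x14
body[4] sub  r0, r3, r3 -> r0=0x00
body[5] mov  r4, r1 -> r4=0x14
body[6] add  r3, r2, #13 -> r3=0x5e
epilogue: pop r4=0xd4, sp=0x88
prologue pushed ['r4'] at ['0x87']

MEM = 0xd4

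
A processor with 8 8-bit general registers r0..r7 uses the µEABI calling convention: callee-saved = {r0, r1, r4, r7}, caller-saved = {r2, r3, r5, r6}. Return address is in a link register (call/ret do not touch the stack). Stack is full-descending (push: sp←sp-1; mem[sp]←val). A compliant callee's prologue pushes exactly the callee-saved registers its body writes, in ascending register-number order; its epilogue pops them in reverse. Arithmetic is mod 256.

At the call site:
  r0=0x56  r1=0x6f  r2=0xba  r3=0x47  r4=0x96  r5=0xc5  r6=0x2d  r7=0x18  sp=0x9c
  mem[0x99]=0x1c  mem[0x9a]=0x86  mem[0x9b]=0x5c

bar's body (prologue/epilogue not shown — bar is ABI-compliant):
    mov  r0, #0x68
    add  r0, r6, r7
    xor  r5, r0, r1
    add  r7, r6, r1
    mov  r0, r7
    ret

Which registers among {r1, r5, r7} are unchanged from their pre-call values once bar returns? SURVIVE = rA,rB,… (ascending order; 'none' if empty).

SURVIVE = r1,r7

prologue: push r0 -> mem[0x9b]=0x56, sp=0x9b
prologue: push r7 -> mem[0x9a]=0x18, sp=0x9a
body[0] mov  r0, #0x68 -> r0=0x68
body[1] add  r0, r6, r7 -> r0=0x45
body[2] xor  r5, r0, r1 -> r5=0x2a
body[3] add  r7, r6, r1 -> r7=0x9c
body[4] mov  r0, r7 -> r0=0x9c
epilogue: pop r7=0x18, sp=0x9b
epilogue: pop r0=0x56, sp=0x9c
r1: callee-saved, written=False
r5: caller-saved, written=True
r7: callee-saved, written=True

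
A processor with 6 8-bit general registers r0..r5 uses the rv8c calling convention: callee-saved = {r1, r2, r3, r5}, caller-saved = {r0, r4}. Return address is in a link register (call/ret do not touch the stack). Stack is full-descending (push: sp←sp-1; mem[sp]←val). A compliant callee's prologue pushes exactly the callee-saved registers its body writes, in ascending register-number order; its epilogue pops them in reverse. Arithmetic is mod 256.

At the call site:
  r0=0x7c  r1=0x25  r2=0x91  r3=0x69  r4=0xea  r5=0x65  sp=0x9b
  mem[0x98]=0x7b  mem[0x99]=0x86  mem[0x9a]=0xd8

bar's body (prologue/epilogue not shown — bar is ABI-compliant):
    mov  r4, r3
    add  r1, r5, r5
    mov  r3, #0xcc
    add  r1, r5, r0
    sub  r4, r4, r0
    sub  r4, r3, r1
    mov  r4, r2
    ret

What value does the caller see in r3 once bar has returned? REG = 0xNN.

REG = 0x69

prologue: push r1 → mem[0x9a]=0x25, sp=0x9a
prologue: push r3 → mem[0x99]=0x69, sp=0x99
body[0] mov  r4, r3 → r4=0x69
body[1] add  r1, r5, r5 → r1=0xca
body[2] mov  r3, #0xcc → r3=0xcc
body[3] add  r1, r5, r0 → r1=0xe1
body[4] sub  r4, r4, r0 → r4=0xed
body[5] sub  r4, r3, r1 → r4=0xeb
body[6] mov  r4, r2 → r4=0x91
epilogue: pop r3=0x69, sp=0x9a
epilogue: pop r1=0x25, sp=0x9b
r3 is callee-saved → restored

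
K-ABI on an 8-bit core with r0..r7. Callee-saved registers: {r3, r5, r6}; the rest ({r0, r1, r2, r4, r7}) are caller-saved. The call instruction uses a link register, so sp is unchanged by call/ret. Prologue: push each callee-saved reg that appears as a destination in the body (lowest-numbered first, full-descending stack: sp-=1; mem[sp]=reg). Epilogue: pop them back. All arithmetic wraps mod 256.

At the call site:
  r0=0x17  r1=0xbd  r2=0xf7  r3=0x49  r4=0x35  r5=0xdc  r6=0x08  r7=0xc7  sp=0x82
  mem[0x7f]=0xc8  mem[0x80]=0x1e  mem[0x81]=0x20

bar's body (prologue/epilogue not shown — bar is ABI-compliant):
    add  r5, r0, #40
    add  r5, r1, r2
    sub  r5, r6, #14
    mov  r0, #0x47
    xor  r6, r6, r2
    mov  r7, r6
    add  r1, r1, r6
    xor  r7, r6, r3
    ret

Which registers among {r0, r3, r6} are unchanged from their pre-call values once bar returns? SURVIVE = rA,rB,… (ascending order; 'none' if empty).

SURVIVE = r3,r6

prologue: push r5 -> mem[0x81]=0xdc, sp=0x81
prologue: push r6 -> mem[0x80]=0x08, sp=0x80
body[0] add  r5, r0, #40 -> r5=0x3f
body[1] add  r5, r1, r2 -> r5=0xb4
body[2] sub  r5, r6, #14 -> r5=0xfa
body[3] mov  r0, #0x47 -> r0=0x47
body[4] xor  r6, r6, r2 -> r6=0xff
body[5] mov  r7, r6 -> r7=0xff
body[6] add  r1, r1, r6 -> r1=0xbc
body[7] xor  r7, r6, r3 -> r7=0xb6
epilogue: pop r6=0x08, sp=0x81
epilogue: pop r5=0xdc, sp=0x82
r0: caller-saved, written=True
r3: callee-saved, written=False
r6: callee-saved, written=True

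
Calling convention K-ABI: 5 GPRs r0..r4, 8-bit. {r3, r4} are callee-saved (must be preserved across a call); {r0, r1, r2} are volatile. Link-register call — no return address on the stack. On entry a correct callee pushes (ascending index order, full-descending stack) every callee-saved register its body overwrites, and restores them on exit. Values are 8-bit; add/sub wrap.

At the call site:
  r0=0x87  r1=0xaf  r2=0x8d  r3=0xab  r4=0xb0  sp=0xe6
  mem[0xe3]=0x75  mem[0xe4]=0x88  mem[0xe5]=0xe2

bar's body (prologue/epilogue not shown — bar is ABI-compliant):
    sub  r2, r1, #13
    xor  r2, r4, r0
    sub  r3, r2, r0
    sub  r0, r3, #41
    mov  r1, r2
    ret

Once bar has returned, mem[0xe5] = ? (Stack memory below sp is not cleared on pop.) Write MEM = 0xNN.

MEM = 0xab

prologue: push r3 -> mem[0xe5]=0xab, sp=0xe5
body[0] sub  r2, r1, #13 -> r2=0xa2
body[1] xor  r2, r4, r0 -> r2=0x37
body[2] sub  r3, r2, r0 -> r3=0xb0
body[3] sub  r0, r3, #41 -> r0=0x87
body[4] mov  r1, r2 -> r1=0x37
epilogue: pop r3=0xab, sp=0xe6
prologue pushed ['r3'] at ['0xe5']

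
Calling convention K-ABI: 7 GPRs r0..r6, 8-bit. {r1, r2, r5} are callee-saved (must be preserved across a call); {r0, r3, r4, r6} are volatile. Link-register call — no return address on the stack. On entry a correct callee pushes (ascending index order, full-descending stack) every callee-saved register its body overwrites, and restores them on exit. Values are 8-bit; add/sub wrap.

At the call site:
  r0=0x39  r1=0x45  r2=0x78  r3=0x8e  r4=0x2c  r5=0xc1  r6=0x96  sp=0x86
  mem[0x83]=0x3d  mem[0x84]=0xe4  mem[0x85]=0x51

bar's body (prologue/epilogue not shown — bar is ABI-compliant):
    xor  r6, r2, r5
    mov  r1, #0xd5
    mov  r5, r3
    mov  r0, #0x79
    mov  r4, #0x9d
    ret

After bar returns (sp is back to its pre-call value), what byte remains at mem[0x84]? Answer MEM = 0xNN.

prologue: push r1 → mem[0x85]=0x45, sp=0x85
prologue: push r5 → mem[0x84]=0xc1, sp=0x84
body[0] xor  r6, r2, r5 → r6=0xb9
body[1] mov  r1, #0xd5 → r1=0xd5
body[2] mov  r5, r3 → r5=0x8e
body[3] mov  r0, #0x79 → r0=0x79
body[4] mov  r4, #0x9d → r4=0x9d
epilogue: pop r5=0xc1, sp=0x85
epilogue: pop r1=0x45, sp=0x86
prologue pushed ['r1', 'r5'] at ['0x85', '0x84']

MEM = 0xc1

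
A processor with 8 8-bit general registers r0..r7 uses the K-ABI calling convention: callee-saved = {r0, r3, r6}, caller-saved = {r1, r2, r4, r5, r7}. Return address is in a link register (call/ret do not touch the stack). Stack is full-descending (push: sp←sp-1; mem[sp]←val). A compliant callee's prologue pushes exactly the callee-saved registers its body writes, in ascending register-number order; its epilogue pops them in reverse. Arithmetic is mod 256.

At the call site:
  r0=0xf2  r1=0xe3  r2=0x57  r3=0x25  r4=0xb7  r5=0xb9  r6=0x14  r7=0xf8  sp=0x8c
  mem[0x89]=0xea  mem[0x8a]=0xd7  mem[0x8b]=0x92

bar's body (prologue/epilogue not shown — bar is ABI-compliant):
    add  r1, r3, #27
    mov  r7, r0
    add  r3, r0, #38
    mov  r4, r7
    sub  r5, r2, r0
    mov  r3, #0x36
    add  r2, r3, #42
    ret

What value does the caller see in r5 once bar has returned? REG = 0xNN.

prologue: push r3 -> mem[0x8b]=0x25, sp=0x8b
body[0] add  r1, r3, #27 -> r1=0x40
body[1] mov  r7, r0 -> r7=0xf2
body[2] add  r3, r0, #38 -> r3=0x18
body[3] mov  r4, r7 -> r4=0xf2
body[4] sub  r5, r2, r0 -> r5=0x65
body[5] mov  r3, #0x36 -> r3=0x36
body[6] add  r2, r3, #42 -> r2=0x60
epilogue: pop r3=0x25, sp=0x8c
r5 is caller-saved -> body value

REG = 0x65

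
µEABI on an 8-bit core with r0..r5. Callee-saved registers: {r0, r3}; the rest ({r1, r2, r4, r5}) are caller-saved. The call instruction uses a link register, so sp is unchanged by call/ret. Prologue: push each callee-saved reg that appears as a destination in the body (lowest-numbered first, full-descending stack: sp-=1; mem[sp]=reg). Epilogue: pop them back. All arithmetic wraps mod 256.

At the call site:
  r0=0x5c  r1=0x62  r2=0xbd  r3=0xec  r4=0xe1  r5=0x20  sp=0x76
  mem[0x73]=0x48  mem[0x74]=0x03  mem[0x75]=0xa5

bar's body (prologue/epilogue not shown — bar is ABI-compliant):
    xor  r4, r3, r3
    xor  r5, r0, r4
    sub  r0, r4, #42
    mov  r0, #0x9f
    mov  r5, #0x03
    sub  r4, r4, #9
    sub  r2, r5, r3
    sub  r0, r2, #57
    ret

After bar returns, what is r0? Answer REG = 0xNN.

REG = 0x5c

prologue: push r0 → mem[0x75]=0x5c, sp=0x75
body[0] xor  r4, r3, r3 → r4=0x00
body[1] xor  r5, r0, r4 → r5=0x5c
body[2] sub  r0, r4, #42 → r0=0xd6
body[3] mov  r0, #0x9f → r0=0x9f
body[4] mov  r5, #0x03 → r5=0x03
body[5] sub  r4, r4, #9 → r4=0xf7
body[6] sub  r2, r5, r3 → r2=0x17
body[7] sub  r0, r2, #57 → r0=0xde
epilogue: pop r0=0x5c, sp=0x76
r0 is callee-saved → restored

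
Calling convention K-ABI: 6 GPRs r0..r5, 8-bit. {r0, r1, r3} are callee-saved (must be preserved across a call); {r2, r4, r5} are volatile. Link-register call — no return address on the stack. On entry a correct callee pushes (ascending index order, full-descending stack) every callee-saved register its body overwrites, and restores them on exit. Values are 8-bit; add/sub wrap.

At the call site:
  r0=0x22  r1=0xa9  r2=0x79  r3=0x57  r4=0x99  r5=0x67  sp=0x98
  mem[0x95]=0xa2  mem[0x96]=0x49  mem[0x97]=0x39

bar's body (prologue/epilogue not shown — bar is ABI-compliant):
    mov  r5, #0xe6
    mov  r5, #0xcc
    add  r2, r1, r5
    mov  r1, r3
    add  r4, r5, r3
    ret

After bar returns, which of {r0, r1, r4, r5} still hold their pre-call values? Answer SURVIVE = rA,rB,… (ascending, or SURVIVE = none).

SURVIVE = r0,r1

prologue: push r1 → mem[0x97]=0xa9, sp=0x97
body[0] mov  r5, #0xe6 → r5=0xe6
body[1] mov  r5, #0xcc → r5=0xcc
body[2] add  r2, r1, r5 → r2=0x75
body[3] mov  r1, r3 → r1=0x57
body[4] add  r4, r5, r3 → r4=0x23
epilogue: pop r1=0xa9, sp=0x98
r0: callee-saved, written=False
r1: callee-saved, written=True
r4: caller-saved, written=True
r5: caller-saved, written=True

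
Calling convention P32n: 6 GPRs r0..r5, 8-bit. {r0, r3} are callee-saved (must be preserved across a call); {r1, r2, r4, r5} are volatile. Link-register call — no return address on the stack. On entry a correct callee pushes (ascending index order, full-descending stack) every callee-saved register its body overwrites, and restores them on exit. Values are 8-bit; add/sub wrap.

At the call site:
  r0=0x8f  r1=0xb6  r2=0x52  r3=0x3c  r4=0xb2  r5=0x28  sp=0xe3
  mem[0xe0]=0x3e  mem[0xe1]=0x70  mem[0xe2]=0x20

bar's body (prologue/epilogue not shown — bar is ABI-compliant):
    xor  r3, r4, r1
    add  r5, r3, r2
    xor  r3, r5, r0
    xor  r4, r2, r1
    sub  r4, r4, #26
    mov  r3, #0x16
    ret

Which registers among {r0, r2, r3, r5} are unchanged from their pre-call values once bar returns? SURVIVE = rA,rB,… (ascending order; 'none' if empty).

prologue: push r3 → mem[0xe2]=0x3c, sp=0xe2
body[0] xor  r3, r4, r1 → r3=0x04
body[1] add  r5, r3, r2 → r5=0x56
body[2] xor  r3, r5, r0 → r3=0xd9
body[3] xor  r4, r2, r1 → r4=0xe4
body[4] sub  r4, r4, #26 → r4=0xca
body[5] mov  r3, #0x16 → r3=0x16
epilogue: pop r3=0x3c, sp=0xe3
r0: callee-saved, written=False
r2: caller-saved, written=False
r3: callee-saved, written=True
r5: caller-saved, written=True

SURVIVE = r0,r2,r3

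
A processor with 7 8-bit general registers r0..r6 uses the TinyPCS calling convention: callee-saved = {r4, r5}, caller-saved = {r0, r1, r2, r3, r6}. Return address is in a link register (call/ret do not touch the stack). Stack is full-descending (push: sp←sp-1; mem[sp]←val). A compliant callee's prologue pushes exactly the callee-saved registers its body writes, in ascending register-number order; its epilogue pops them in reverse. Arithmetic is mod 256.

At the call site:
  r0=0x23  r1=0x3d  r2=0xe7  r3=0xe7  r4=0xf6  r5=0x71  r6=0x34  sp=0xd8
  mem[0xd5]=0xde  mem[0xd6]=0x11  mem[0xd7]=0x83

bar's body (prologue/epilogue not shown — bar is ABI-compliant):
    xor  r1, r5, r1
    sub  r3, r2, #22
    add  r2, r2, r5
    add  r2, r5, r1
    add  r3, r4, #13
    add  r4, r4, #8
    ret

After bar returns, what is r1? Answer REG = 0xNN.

prologue: push r4 -> mem[0xd7]=0xf6, sp=0xd7
body[0] xor  r1, r5, r1 -> r1=0x4c
body[1] sub  r3, r2, #22 -> r3=0xd1
body[2] add  r2, r2, r5 -> r2=0x58
body[3] add  r2, r5, r1 -> r2=0xbd
body[4] add  r3, r4, #13 -> r3=0x03
body[5] add  r4, r4, #8 -> r4=0xfe
epilogue: pop r4=0xf6, sp=0xd8
r1 is caller-saved -> body value

REG = 0x4c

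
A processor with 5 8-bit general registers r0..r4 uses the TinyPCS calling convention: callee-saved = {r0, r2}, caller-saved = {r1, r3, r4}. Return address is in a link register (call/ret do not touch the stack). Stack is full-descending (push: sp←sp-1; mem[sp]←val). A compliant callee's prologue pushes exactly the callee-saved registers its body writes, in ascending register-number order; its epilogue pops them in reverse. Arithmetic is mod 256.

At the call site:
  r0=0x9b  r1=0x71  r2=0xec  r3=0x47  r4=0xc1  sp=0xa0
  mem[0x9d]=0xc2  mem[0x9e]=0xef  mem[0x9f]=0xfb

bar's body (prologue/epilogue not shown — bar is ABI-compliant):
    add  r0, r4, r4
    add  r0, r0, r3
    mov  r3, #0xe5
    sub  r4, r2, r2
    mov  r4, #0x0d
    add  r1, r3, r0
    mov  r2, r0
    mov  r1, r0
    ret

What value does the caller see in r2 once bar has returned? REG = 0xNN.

prologue: push r0 → mem[0x9f]=0x9b, sp=0x9f
prologue: push r2 → mem[0x9e]=0xec, sp=0x9e
body[0] add  r0, r4, r4 → r0=0x82
body[1] add  r0, r0, r3 → r0=0xc9
body[2] mov  r3, #0xe5 → r3=0xe5
body[3] sub  r4, r2, r2 → r4=0x00
body[4] mov  r4, #0x0d → r4=0x0d
body[5] add  r1, r3, r0 → r1=0xae
body[6] mov  r2, r0 → r2=0xc9
body[7] mov  r1, r0 → r1=0xc9
epilogue: pop r2=0xec, sp=0x9f
epilogue: pop r0=0x9b, sp=0xa0
r2 is callee-saved → restored

REG = 0xec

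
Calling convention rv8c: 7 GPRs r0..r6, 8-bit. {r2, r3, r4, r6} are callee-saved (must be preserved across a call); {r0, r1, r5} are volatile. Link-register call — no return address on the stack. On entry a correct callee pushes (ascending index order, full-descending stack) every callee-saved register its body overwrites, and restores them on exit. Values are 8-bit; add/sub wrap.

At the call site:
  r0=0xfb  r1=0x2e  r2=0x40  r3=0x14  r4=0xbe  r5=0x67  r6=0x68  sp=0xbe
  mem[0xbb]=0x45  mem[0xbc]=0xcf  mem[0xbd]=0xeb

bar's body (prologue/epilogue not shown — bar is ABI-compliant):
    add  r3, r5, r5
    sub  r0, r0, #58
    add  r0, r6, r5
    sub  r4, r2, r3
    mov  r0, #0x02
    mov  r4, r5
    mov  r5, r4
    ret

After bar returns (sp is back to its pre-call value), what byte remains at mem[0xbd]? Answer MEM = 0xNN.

MEM = 0x14

prologue: push r3 -> mem[0xbd]=0x14, sp=0xbd
prologue: push r4 -> mem[0xbc]=0xbe, sp=0xbc
body[0] add  r3, r5, r5 -> r3=0xce
body[1] sub  r0, r0, #58 -> r0=0xc1
body[2] add  r0, r6, r5 -> r0=0xcf
body[3] sub  r4, r2, r3 -> r4=0x72
body[4] mov  r0, #0x02 -> r0=0x02
body[5] mov  r4, r5 -> r4=0x67
body[6] mov  r5, r4 -> r5=0x67
epilogue: pop r4=0xbe, sp=0xbd
epilogue: pop r3=0x14, sp=0xbe
prologue pushed ['r3', 'r4'] at ['0xbd', '0xbc']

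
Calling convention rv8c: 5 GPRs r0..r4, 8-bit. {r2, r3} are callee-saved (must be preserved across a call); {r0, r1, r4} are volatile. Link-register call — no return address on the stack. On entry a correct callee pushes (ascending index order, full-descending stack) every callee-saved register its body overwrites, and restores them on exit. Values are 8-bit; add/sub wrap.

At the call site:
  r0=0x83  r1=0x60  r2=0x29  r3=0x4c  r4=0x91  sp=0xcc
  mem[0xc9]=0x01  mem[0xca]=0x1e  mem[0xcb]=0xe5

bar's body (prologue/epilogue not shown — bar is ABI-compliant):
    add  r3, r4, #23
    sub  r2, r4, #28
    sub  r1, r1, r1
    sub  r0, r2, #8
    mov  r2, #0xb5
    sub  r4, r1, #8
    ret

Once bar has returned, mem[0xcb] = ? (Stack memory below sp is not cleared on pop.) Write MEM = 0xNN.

MEM = 0x29

prologue: push r2 → mem[0xcb]=0x29, sp=0xcb
prologue: push r3 → mem[0xca]=0x4c, sp=0xca
body[0] add  r3, r4, #23 → r3=0xa8
body[1] sub  r2, r4, #28 → r2=0x75
body[2] sub  r1, r1, r1 → r1=0x00
body[3] sub  r0, r2, #8 → r0=0x6d
body[4] mov  r2, #0xb5 → r2=0xb5
body[5] sub  r4, r1, #8 → r4=0xf8
epilogue: pop r3=0x4c, sp=0xcb
epilogue: pop r2=0x29, sp=0xcc
prologue pushed ['r2', 'r3'] at ['0xcb', '0xca']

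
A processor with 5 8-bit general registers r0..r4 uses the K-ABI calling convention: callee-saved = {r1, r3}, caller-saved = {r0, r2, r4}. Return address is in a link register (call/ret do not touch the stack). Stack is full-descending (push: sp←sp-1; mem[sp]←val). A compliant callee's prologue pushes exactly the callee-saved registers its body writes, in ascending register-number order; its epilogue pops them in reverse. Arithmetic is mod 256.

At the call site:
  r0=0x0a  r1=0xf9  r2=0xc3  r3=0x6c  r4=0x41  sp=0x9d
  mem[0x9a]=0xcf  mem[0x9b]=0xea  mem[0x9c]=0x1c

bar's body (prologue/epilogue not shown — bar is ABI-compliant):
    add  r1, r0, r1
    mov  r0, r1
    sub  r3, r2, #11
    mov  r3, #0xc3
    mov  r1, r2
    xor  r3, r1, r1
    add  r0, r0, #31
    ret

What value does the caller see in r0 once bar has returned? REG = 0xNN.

prologue: push r1 -> mem[0x9c]=0xf9, sp=0x9c
prologue: push r3 -> mem[0x9b]=0x6c, sp=0x9b
body[0] add  r1, r0, r1 -> r1=0x03
body[1] mov  r0, r1 -> r0=0x03
body[2] sub  r3, r2, #11 -> r3=0xb8
body[3] mov  r3, #0xc3 -> r3=0xc3
body[4] mov  r1, r2 -> r1=0xc3
body[5] xor  r3, r1, r1 -> r3=0x00
body[6] add  r0, r0, #31 -> r0=0x22
epilogue: pop r3=0x6c, sp=0x9c
epilogue: pop r1=0xf9, sp=0x9d
r0 is caller-saved -> body value

REG = 0x22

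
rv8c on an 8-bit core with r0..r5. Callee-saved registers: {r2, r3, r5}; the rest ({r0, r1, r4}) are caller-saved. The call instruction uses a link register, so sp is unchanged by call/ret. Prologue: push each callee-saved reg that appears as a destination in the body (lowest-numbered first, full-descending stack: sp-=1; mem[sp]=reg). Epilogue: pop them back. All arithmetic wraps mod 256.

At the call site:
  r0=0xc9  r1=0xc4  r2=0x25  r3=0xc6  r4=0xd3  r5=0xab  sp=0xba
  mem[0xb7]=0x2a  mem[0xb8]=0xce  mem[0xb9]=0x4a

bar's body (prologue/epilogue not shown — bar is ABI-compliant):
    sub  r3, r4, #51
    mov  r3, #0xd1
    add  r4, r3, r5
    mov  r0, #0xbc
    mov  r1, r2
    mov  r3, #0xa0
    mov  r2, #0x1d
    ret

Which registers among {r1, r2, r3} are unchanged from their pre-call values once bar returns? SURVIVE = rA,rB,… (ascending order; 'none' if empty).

SURVIVE = r2,r3

prologue: push r2 -> mem[0xb9]=0x25, sp=0xb9
prologue: push r3 -> mem[0xb8]=0xc6, sp=0xb8
body[0] sub  r3, r4, #51 -> r3=0xa0
body[1] mov  r3, #0xd1 -> r3=0xd1
body[2] add  r4, r3, r5 -> r4=0x7c
body[3] mov  r0, #0xbc -> r0=0xbc
body[4] mov  r1, r2 -> r1=0x25
body[5] mov  r3, #0xa0 -> r3=0xa0
body[6] mov  r2, #0x1d -> r2=0x1d
epilogue: pop r3=0xc6, sp=0xb9
epilogue: pop r2=0x25, sp=0xba
r1: caller-saved, written=True
r2: callee-saved, written=True
r3: callee-saved, written=True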